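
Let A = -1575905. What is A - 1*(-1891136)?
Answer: 315231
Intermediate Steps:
A - 1*(-1891136) = -1575905 - 1*(-1891136) = -1575905 + 1891136 = 315231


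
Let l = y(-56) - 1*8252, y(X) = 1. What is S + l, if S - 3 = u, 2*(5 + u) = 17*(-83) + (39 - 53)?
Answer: -17931/2 ≈ -8965.5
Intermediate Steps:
u = -1435/2 (u = -5 + (17*(-83) + (39 - 53))/2 = -5 + (-1411 - 14)/2 = -5 + (½)*(-1425) = -5 - 1425/2 = -1435/2 ≈ -717.50)
S = -1429/2 (S = 3 - 1435/2 = -1429/2 ≈ -714.50)
l = -8251 (l = 1 - 1*8252 = 1 - 8252 = -8251)
S + l = -1429/2 - 8251 = -17931/2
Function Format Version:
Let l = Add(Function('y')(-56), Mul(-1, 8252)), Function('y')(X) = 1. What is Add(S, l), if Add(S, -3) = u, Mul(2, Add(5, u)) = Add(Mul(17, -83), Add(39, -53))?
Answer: Rational(-17931, 2) ≈ -8965.5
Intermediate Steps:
u = Rational(-1435, 2) (u = Add(-5, Mul(Rational(1, 2), Add(Mul(17, -83), Add(39, -53)))) = Add(-5, Mul(Rational(1, 2), Add(-1411, -14))) = Add(-5, Mul(Rational(1, 2), -1425)) = Add(-5, Rational(-1425, 2)) = Rational(-1435, 2) ≈ -717.50)
S = Rational(-1429, 2) (S = Add(3, Rational(-1435, 2)) = Rational(-1429, 2) ≈ -714.50)
l = -8251 (l = Add(1, Mul(-1, 8252)) = Add(1, -8252) = -8251)
Add(S, l) = Add(Rational(-1429, 2), -8251) = Rational(-17931, 2)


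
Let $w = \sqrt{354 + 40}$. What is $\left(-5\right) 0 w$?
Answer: $0$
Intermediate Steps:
$w = \sqrt{394} \approx 19.849$
$\left(-5\right) 0 w = \left(-5\right) 0 \sqrt{394} = 0 \sqrt{394} = 0$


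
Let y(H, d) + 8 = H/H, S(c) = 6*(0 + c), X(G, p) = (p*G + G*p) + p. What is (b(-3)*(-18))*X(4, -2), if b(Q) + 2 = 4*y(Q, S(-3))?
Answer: -9720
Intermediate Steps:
X(G, p) = p + 2*G*p (X(G, p) = (G*p + G*p) + p = 2*G*p + p = p + 2*G*p)
S(c) = 6*c
y(H, d) = -7 (y(H, d) = -8 + H/H = -8 + 1 = -7)
b(Q) = -30 (b(Q) = -2 + 4*(-7) = -2 - 28 = -30)
(b(-3)*(-18))*X(4, -2) = (-30*(-18))*(-2*(1 + 2*4)) = 540*(-2*(1 + 8)) = 540*(-2*9) = 540*(-18) = -9720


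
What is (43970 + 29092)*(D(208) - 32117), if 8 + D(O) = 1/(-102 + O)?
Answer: -124397151219/53 ≈ -2.3471e+9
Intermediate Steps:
D(O) = -8 + 1/(-102 + O)
(43970 + 29092)*(D(208) - 32117) = (43970 + 29092)*((817 - 8*208)/(-102 + 208) - 32117) = 73062*((817 - 1664)/106 - 32117) = 73062*((1/106)*(-847) - 32117) = 73062*(-847/106 - 32117) = 73062*(-3405249/106) = -124397151219/53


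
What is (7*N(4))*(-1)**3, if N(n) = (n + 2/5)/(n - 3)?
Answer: -154/5 ≈ -30.800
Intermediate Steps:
N(n) = (2/5 + n)/(-3 + n) (N(n) = (n + 2*(1/5))/(-3 + n) = (n + 2/5)/(-3 + n) = (2/5 + n)/(-3 + n))
(7*N(4))*(-1)**3 = (7*((2/5 + 4)/(-3 + 4)))*(-1)**3 = (7*((22/5)/1))*(-1) = (7*(1*(22/5)))*(-1) = (7*(22/5))*(-1) = (154/5)*(-1) = -154/5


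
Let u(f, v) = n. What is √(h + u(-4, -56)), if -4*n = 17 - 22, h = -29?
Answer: I*√111/2 ≈ 5.2678*I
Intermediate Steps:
n = 5/4 (n = -(17 - 22)/4 = -¼*(-5) = 5/4 ≈ 1.2500)
u(f, v) = 5/4
√(h + u(-4, -56)) = √(-29 + 5/4) = √(-111/4) = I*√111/2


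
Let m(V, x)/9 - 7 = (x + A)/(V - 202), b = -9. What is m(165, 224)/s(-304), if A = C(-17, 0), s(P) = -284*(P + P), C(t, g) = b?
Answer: 99/1597216 ≈ 6.1983e-5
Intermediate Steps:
C(t, g) = -9
s(P) = -568*P
A = -9
m(V, x) = 63 + 9*(-9 + x)/(-202 + V) (m(V, x) = 63 + 9*((x - 9)/(V - 202)) = 63 + 9*((-9 + x)/(-202 + V)) = 63 + 9*(-9 + x)/(-202 + V))
m(165, 224)/s(-304) = (9*(-1423 + 224 + 7*165)/(-202 + 165))/((-568*(-304))) = (9*(-1423 + 224 + 1155)/(-37))/172672 = (9*(-1/37)*(-44))*(1/172672) = (396/37)*(1/172672) = 99/1597216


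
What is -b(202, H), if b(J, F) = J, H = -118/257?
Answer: -202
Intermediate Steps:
H = -118/257 (H = -118*1/257 = -118/257 ≈ -0.45914)
-b(202, H) = -1*202 = -202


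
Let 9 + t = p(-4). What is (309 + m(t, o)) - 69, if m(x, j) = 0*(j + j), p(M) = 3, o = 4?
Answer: 240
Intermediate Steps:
t = -6 (t = -9 + 3 = -6)
m(x, j) = 0 (m(x, j) = 0*(2*j) = 0)
(309 + m(t, o)) - 69 = (309 + 0) - 69 = 309 - 69 = 240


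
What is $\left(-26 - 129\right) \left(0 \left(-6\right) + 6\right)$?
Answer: $-930$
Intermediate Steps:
$\left(-26 - 129\right) \left(0 \left(-6\right) + 6\right) = - 155 \left(0 + 6\right) = \left(-155\right) 6 = -930$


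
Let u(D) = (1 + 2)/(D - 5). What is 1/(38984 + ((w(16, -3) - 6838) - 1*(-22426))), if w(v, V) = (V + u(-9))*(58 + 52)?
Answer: 7/379529 ≈ 1.8444e-5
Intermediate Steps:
u(D) = 3/(-5 + D)
w(v, V) = -165/7 + 110*V (w(v, V) = (V + 3/(-5 - 9))*(58 + 52) = (V + 3/(-14))*110 = (V + 3*(-1/14))*110 = (V - 3/14)*110 = (-3/14 + V)*110 = -165/7 + 110*V)
1/(38984 + ((w(16, -3) - 6838) - 1*(-22426))) = 1/(38984 + (((-165/7 + 110*(-3)) - 6838) - 1*(-22426))) = 1/(38984 + (((-165/7 - 330) - 6838) + 22426)) = 1/(38984 + ((-2475/7 - 6838) + 22426)) = 1/(38984 + (-50341/7 + 22426)) = 1/(38984 + 106641/7) = 1/(379529/7) = 7/379529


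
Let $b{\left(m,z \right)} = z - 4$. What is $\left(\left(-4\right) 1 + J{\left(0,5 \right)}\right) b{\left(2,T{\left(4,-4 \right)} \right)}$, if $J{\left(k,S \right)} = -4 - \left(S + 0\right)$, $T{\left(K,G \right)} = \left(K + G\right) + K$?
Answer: $0$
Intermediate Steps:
$T{\left(K,G \right)} = G + 2 K$ ($T{\left(K,G \right)} = \left(G + K\right) + K = G + 2 K$)
$b{\left(m,z \right)} = -4 + z$ ($b{\left(m,z \right)} = z - 4 = -4 + z$)
$J{\left(k,S \right)} = -4 - S$
$\left(\left(-4\right) 1 + J{\left(0,5 \right)}\right) b{\left(2,T{\left(4,-4 \right)} \right)} = \left(\left(-4\right) 1 - 9\right) \left(-4 + \left(-4 + 2 \cdot 4\right)\right) = \left(-4 - 9\right) \left(-4 + \left(-4 + 8\right)\right) = \left(-4 - 9\right) \left(-4 + 4\right) = \left(-13\right) 0 = 0$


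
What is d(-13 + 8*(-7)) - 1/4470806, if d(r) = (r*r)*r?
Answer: -1468700008255/4470806 ≈ -3.2851e+5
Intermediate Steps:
d(r) = r³ (d(r) = r²*r = r³)
d(-13 + 8*(-7)) - 1/4470806 = (-13 + 8*(-7))³ - 1/4470806 = (-13 - 56)³ - 1*1/4470806 = (-69)³ - 1/4470806 = -328509 - 1/4470806 = -1468700008255/4470806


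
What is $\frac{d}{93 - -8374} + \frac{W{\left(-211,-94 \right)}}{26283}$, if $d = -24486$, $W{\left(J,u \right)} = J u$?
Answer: $- \frac{475631060}{222538161} \approx -2.1373$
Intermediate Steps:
$\frac{d}{93 - -8374} + \frac{W{\left(-211,-94 \right)}}{26283} = - \frac{24486}{93 - -8374} + \frac{\left(-211\right) \left(-94\right)}{26283} = - \frac{24486}{93 + 8374} + 19834 \cdot \frac{1}{26283} = - \frac{24486}{8467} + \frac{19834}{26283} = - \frac{475631060}{222538161}$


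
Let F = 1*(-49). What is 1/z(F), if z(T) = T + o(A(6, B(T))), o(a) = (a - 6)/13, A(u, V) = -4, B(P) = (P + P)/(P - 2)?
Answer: -13/647 ≈ -0.020093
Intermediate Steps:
B(P) = 2*P/(-2 + P) (B(P) = (2*P)/(-2 + P) = 2*P/(-2 + P))
o(a) = -6/13 + a/13 (o(a) = (-6 + a)*(1/13) = -6/13 + a/13)
F = -49
z(T) = -10/13 + T (z(T) = T + (-6/13 + (1/13)*(-4)) = T + (-6/13 - 4/13) = T - 10/13 = -10/13 + T)
1/z(F) = 1/(-10/13 - 49) = 1/(-647/13) = -13/647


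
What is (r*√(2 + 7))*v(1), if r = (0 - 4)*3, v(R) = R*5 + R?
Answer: -216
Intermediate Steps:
v(R) = 6*R (v(R) = 5*R + R = 6*R)
r = -12 (r = -4*3 = -12)
(r*√(2 + 7))*v(1) = (-12*√(2 + 7))*(6*1) = -12*√9*6 = -12*3*6 = -36*6 = -216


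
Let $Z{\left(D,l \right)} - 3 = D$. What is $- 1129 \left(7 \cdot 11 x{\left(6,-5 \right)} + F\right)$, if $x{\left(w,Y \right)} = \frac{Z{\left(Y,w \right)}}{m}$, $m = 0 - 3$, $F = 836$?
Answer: $- \frac{3005398}{3} \approx -1.0018 \cdot 10^{6}$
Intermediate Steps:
$Z{\left(D,l \right)} = 3 + D$
$m = -3$ ($m = 0 - 3 = -3$)
$x{\left(w,Y \right)} = -1 - \frac{Y}{3}$ ($x{\left(w,Y \right)} = \frac{3 + Y}{-3} = \left(3 + Y\right) \left(- \frac{1}{3}\right) = -1 - \frac{Y}{3}$)
$- 1129 \left(7 \cdot 11 x{\left(6,-5 \right)} + F\right) = - 1129 \left(7 \cdot 11 \left(-1 - - \frac{5}{3}\right) + 836\right) = - 1129 \left(77 \left(-1 + \frac{5}{3}\right) + 836\right) = - 1129 \left(77 \cdot \frac{2}{3} + 836\right) = - 1129 \left(\frac{154}{3} + 836\right) = \left(-1129\right) \frac{2662}{3} = - \frac{3005398}{3}$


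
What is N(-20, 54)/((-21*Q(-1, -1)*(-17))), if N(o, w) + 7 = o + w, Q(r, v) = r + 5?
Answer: 9/476 ≈ 0.018908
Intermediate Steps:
Q(r, v) = 5 + r
N(o, w) = -7 + o + w (N(o, w) = -7 + (o + w) = -7 + o + w)
N(-20, 54)/((-21*Q(-1, -1)*(-17))) = (-7 - 20 + 54)/((-21*(5 - 1)*(-17))) = 27/((-21*4*(-17))) = 27/((-84*(-17))) = 27/1428 = 27*(1/1428) = 9/476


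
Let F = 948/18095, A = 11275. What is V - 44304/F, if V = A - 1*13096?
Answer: -66950599/79 ≈ -8.4748e+5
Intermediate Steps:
F = 948/18095 (F = 948*(1/18095) = 948/18095 ≈ 0.052390)
V = -1821 (V = 11275 - 1*13096 = 11275 - 13096 = -1821)
V - 44304/F = -1821 - 44304/948/18095 = -1821 - 44304*18095/948 = -1821 - 1*66806740/79 = -1821 - 66806740/79 = -66950599/79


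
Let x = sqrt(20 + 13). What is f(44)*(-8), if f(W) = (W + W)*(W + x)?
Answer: -30976 - 704*sqrt(33) ≈ -35020.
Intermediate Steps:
x = sqrt(33) ≈ 5.7446
f(W) = 2*W*(W + sqrt(33)) (f(W) = (W + W)*(W + sqrt(33)) = (2*W)*(W + sqrt(33)) = 2*W*(W + sqrt(33)))
f(44)*(-8) = (2*44*(44 + sqrt(33)))*(-8) = (3872 + 88*sqrt(33))*(-8) = -30976 - 704*sqrt(33)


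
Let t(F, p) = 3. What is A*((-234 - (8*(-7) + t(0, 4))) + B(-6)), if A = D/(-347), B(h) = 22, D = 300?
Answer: 47700/347 ≈ 137.46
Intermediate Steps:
A = -300/347 (A = 300/(-347) = 300*(-1/347) = -300/347 ≈ -0.86455)
A*((-234 - (8*(-7) + t(0, 4))) + B(-6)) = -300*((-234 - (8*(-7) + 3)) + 22)/347 = -300*((-234 - (-56 + 3)) + 22)/347 = -300*((-234 - 1*(-53)) + 22)/347 = -300*((-234 + 53) + 22)/347 = -300*(-181 + 22)/347 = -300/347*(-159) = 47700/347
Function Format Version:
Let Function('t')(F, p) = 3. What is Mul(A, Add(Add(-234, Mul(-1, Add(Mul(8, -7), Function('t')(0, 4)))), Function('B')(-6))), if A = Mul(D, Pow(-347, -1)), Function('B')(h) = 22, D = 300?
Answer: Rational(47700, 347) ≈ 137.46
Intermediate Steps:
A = Rational(-300, 347) (A = Mul(300, Pow(-347, -1)) = Mul(300, Rational(-1, 347)) = Rational(-300, 347) ≈ -0.86455)
Mul(A, Add(Add(-234, Mul(-1, Add(Mul(8, -7), Function('t')(0, 4)))), Function('B')(-6))) = Mul(Rational(-300, 347), Add(Add(-234, Mul(-1, Add(Mul(8, -7), 3))), 22)) = Mul(Rational(-300, 347), Add(Add(-234, Mul(-1, Add(-56, 3))), 22)) = Mul(Rational(-300, 347), Add(Add(-234, Mul(-1, -53)), 22)) = Mul(Rational(-300, 347), Add(Add(-234, 53), 22)) = Mul(Rational(-300, 347), Add(-181, 22)) = Mul(Rational(-300, 347), -159) = Rational(47700, 347)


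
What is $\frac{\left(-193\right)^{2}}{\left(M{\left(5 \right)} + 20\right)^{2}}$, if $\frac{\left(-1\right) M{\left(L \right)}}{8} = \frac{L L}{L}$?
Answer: $\frac{37249}{400} \approx 93.123$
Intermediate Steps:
$M{\left(L \right)} = - 8 L$ ($M{\left(L \right)} = - 8 \frac{L L}{L} = - 8 \frac{L^{2}}{L} = - 8 L$)
$\frac{\left(-193\right)^{2}}{\left(M{\left(5 \right)} + 20\right)^{2}} = \frac{\left(-193\right)^{2}}{\left(\left(-8\right) 5 + 20\right)^{2}} = \frac{37249}{\left(-40 + 20\right)^{2}} = \frac{37249}{\left(-20\right)^{2}} = \frac{37249}{400}$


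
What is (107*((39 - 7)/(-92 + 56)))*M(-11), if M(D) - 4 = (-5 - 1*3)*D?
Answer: -78752/9 ≈ -8750.2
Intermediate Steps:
M(D) = 4 - 8*D (M(D) = 4 + (-5 - 1*3)*D = 4 + (-5 - 3)*D = 4 - 8*D)
(107*((39 - 7)/(-92 + 56)))*M(-11) = (107*((39 - 7)/(-92 + 56)))*(4 - 8*(-11)) = (107*(32/(-36)))*(4 + 88) = (107*(32*(-1/36)))*92 = (107*(-8/9))*92 = -856/9*92 = -78752/9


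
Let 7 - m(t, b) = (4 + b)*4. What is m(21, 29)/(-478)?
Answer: 125/478 ≈ 0.26151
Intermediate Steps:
m(t, b) = -9 - 4*b (m(t, b) = 7 - (4 + b)*4 = 7 - (16 + 4*b) = 7 + (-16 - 4*b) = -9 - 4*b)
m(21, 29)/(-478) = (-9 - 4*29)/(-478) = (-9 - 116)*(-1/478) = -125*(-1/478) = 125/478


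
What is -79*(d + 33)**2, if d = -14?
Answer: -28519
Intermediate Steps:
-79*(d + 33)**2 = -79*(-14 + 33)**2 = -79*19**2 = -79*361 = -28519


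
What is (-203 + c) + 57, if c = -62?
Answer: -208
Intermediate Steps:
(-203 + c) + 57 = (-203 - 62) + 57 = -265 + 57 = -208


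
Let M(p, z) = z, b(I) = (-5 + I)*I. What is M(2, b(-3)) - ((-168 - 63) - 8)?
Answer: 263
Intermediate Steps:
b(I) = I*(-5 + I)
M(2, b(-3)) - ((-168 - 63) - 8) = -3*(-5 - 3) - ((-168 - 63) - 8) = -3*(-8) - (-231 - 8) = 24 - 1*(-239) = 24 + 239 = 263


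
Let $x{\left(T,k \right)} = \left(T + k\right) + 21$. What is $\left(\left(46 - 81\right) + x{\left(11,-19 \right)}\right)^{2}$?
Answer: $484$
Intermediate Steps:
$x{\left(T,k \right)} = 21 + T + k$
$\left(\left(46 - 81\right) + x{\left(11,-19 \right)}\right)^{2} = \left(\left(46 - 81\right) + \left(21 + 11 - 19\right)\right)^{2} = \left(-35 + 13\right)^{2} = \left(-22\right)^{2} = 484$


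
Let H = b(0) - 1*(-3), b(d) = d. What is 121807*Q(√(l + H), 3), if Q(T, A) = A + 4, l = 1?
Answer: 852649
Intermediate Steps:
H = 3 (H = 0 - 1*(-3) = 0 + 3 = 3)
Q(T, A) = 4 + A
121807*Q(√(l + H), 3) = 121807*(4 + 3) = 121807*7 = 852649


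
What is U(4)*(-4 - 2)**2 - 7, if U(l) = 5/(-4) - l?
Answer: -196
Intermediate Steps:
U(l) = -5/4 - l (U(l) = 5*(-1/4) - l = -5/4 - l)
U(4)*(-4 - 2)**2 - 7 = (-5/4 - 1*4)*(-4 - 2)**2 - 7 = (-5/4 - 4)*(-6)**2 - 7 = -21/4*36 - 7 = -189 - 7 = -196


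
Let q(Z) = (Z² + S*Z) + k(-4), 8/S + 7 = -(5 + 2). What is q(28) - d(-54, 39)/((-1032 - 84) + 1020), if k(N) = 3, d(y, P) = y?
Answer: 12327/16 ≈ 770.44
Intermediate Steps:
S = -4/7 (S = 8/(-7 - (5 + 2)) = 8/(-7 - 1*7) = 8/(-7 - 7) = 8/(-14) = 8*(-1/14) = -4/7 ≈ -0.57143)
q(Z) = 3 + Z² - 4*Z/7 (q(Z) = (Z² - 4*Z/7) + 3 = 3 + Z² - 4*Z/7)
q(28) - d(-54, 39)/((-1032 - 84) + 1020) = (3 + 28² - 4/7*28) - (-54)/((-1032 - 84) + 1020) = (3 + 784 - 16) - (-54)/(-1116 + 1020) = 771 - (-54)/(-96) = 771 - (-54)*(-1)/96 = 771 - 1*9/16 = 771 - 9/16 = 12327/16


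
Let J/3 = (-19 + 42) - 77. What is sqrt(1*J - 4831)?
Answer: I*sqrt(4993) ≈ 70.661*I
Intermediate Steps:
J = -162 (J = 3*((-19 + 42) - 77) = 3*(23 - 77) = 3*(-54) = -162)
sqrt(1*J - 4831) = sqrt(1*(-162) - 4831) = sqrt(-162 - 4831) = sqrt(-4993) = I*sqrt(4993)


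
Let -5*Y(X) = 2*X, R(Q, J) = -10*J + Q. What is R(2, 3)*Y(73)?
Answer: 4088/5 ≈ 817.60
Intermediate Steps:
R(Q, J) = Q - 10*J
Y(X) = -2*X/5
R(2, 3)*Y(73) = (2 - 10*3)*(-2/5*73) = (2 - 30)*(-146/5) = -28*(-146/5) = 4088/5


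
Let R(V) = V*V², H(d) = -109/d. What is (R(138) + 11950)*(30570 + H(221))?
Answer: 17835621668942/221 ≈ 8.0704e+10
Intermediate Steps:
R(V) = V³
(R(138) + 11950)*(30570 + H(221)) = (138³ + 11950)*(30570 - 109/221) = (2628072 + 11950)*(30570 - 109*1/221) = 2640022*(30570 - 109/221) = 2640022*(6755861/221) = 17835621668942/221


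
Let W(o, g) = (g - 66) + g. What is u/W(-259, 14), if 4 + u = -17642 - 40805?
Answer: 58451/38 ≈ 1538.2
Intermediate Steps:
u = -58451 (u = -4 + (-17642 - 40805) = -4 - 58447 = -58451)
W(o, g) = -66 + 2*g (W(o, g) = (-66 + g) + g = -66 + 2*g)
u/W(-259, 14) = -58451/(-66 + 2*14) = -58451/(-66 + 28) = -58451/(-38) = -58451*(-1/38) = 58451/38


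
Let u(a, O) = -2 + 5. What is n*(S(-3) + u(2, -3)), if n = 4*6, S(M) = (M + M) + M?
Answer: -144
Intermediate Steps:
u(a, O) = 3
S(M) = 3*M (S(M) = 2*M + M = 3*M)
n = 24
n*(S(-3) + u(2, -3)) = 24*(3*(-3) + 3) = 24*(-9 + 3) = 24*(-6) = -144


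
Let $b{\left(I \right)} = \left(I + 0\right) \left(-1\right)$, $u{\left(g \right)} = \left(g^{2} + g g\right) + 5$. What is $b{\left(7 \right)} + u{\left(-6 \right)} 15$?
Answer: $1148$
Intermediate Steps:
$u{\left(g \right)} = 5 + 2 g^{2}$ ($u{\left(g \right)} = \left(g^{2} + g^{2}\right) + 5 = 2 g^{2} + 5 = 5 + 2 g^{2}$)
$b{\left(I \right)} = - I$ ($b{\left(I \right)} = I \left(-1\right) = - I$)
$b{\left(7 \right)} + u{\left(-6 \right)} 15 = \left(-1\right) 7 + \left(5 + 2 \left(-6\right)^{2}\right) 15 = -7 + \left(5 + 2 \cdot 36\right) 15 = -7 + \left(5 + 72\right) 15 = -7 + 77 \cdot 15 = -7 + 1155 = 1148$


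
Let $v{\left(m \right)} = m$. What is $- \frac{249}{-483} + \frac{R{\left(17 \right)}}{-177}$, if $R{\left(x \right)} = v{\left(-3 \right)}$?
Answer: $\frac{5058}{9499} \approx 0.53248$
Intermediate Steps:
$R{\left(x \right)} = -3$
$- \frac{249}{-483} + \frac{R{\left(17 \right)}}{-177} = - \frac{249}{-483} - \frac{3}{-177} = \left(-249\right) \left(- \frac{1}{483}\right) - - \frac{1}{59} = \frac{83}{161} + \frac{1}{59} = \frac{5058}{9499}$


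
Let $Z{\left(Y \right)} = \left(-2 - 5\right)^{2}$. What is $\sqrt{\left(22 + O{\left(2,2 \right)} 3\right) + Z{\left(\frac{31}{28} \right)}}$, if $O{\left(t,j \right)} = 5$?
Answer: $\sqrt{86} \approx 9.2736$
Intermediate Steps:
$Z{\left(Y \right)} = 49$ ($Z{\left(Y \right)} = \left(-7\right)^{2} = 49$)
$\sqrt{\left(22 + O{\left(2,2 \right)} 3\right) + Z{\left(\frac{31}{28} \right)}} = \sqrt{\left(22 + 5 \cdot 3\right) + 49} = \sqrt{\left(22 + 15\right) + 49} = \sqrt{37 + 49} = \sqrt{86}$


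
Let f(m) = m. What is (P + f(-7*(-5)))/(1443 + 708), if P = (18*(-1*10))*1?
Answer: -145/2151 ≈ -0.067410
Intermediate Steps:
P = -180 (P = (18*(-10))*1 = -180*1 = -180)
(P + f(-7*(-5)))/(1443 + 708) = (-180 - 7*(-5))/(1443 + 708) = (-180 + 35)/2151 = -145*1/2151 = -145/2151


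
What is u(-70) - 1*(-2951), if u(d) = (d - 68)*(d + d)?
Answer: 22271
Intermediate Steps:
u(d) = 2*d*(-68 + d) (u(d) = (-68 + d)*(2*d) = 2*d*(-68 + d))
u(-70) - 1*(-2951) = 2*(-70)*(-68 - 70) - 1*(-2951) = 2*(-70)*(-138) + 2951 = 19320 + 2951 = 22271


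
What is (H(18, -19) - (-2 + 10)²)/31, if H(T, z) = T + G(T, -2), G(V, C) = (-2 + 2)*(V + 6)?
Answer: -46/31 ≈ -1.4839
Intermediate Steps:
G(V, C) = 0 (G(V, C) = 0*(6 + V) = 0)
H(T, z) = T (H(T, z) = T + 0 = T)
(H(18, -19) - (-2 + 10)²)/31 = (18 - (-2 + 10)²)/31 = (18 - 1*8²)*(1/31) = (18 - 1*64)*(1/31) = (18 - 64)*(1/31) = -46*1/31 = -46/31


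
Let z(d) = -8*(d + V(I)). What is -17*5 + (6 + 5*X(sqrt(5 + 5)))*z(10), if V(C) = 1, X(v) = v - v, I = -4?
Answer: -613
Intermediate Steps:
X(v) = 0
z(d) = -8 - 8*d (z(d) = -8*(d + 1) = -8*(1 + d) = -8 - 8*d)
-17*5 + (6 + 5*X(sqrt(5 + 5)))*z(10) = -17*5 + (6 + 5*0)*(-8 - 8*10) = -85 + (6 + 0)*(-8 - 80) = -85 + 6*(-88) = -85 - 528 = -613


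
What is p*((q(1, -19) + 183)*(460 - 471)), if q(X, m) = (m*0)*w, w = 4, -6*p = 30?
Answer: 10065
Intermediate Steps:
p = -5 (p = -⅙*30 = -5)
q(X, m) = 0 (q(X, m) = (m*0)*4 = 0*4 = 0)
p*((q(1, -19) + 183)*(460 - 471)) = -5*(0 + 183)*(460 - 471) = -915*(-11) = -5*(-2013) = 10065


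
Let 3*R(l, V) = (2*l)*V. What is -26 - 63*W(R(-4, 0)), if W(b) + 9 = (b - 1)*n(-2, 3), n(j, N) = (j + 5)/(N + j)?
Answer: 730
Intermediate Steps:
n(j, N) = (5 + j)/(N + j)
R(l, V) = 2*V*l/3 (R(l, V) = ((2*l)*V)/3 = (2*V*l)/3 = 2*V*l/3)
W(b) = -12 + 3*b (W(b) = -9 + (b - 1)*((5 - 2)/(3 - 2)) = -9 + (-1 + b)*(3/1) = -9 + (-1 + b)*(1*3) = -9 + (-1 + b)*3 = -9 + (-3 + 3*b) = -12 + 3*b)
-26 - 63*W(R(-4, 0)) = -26 - 63*(-12 + 3*((⅔)*0*(-4))) = -26 - 63*(-12 + 3*0) = -26 - 63*(-12 + 0) = -26 - 63*(-12) = -26 + 756 = 730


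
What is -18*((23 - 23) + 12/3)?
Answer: -72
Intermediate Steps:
-18*((23 - 23) + 12/3) = -18*(0 + 12*(⅓)) = -18*(0 + 4) = -18*4 = -72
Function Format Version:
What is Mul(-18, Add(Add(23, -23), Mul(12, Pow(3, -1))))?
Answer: -72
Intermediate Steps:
Mul(-18, Add(Add(23, -23), Mul(12, Pow(3, -1)))) = Mul(-18, Add(0, Mul(12, Rational(1, 3)))) = Mul(-18, Add(0, 4)) = Mul(-18, 4) = -72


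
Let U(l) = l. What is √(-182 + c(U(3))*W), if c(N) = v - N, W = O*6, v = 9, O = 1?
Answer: I*√146 ≈ 12.083*I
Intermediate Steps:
W = 6 (W = 1*6 = 6)
c(N) = 9 - N
√(-182 + c(U(3))*W) = √(-182 + (9 - 1*3)*6) = √(-182 + (9 - 3)*6) = √(-182 + 6*6) = √(-182 + 36) = √(-146) = I*√146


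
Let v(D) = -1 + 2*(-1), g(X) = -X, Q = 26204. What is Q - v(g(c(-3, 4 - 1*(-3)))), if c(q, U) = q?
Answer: 26207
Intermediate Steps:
v(D) = -3 (v(D) = -1 - 2 = -3)
Q - v(g(c(-3, 4 - 1*(-3)))) = 26204 - 1*(-3) = 26204 + 3 = 26207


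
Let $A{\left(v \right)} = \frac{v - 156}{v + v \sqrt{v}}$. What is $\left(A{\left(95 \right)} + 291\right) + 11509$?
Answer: $\frac{105374061}{8930} - \frac{61 \sqrt{95}}{8930} \approx 11800.0$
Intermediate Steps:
$A{\left(v \right)} = \frac{-156 + v}{v + v^{\frac{3}{2}}}$
$\left(A{\left(95 \right)} + 291\right) + 11509 = \left(\frac{-156 + 95}{95 + 95^{\frac{3}{2}}} + 291\right) + 11509 = \left(\frac{1}{95 + 95 \sqrt{95}} \left(-61\right) + 291\right) + 11509 = \left(- \frac{61}{95 + 95 \sqrt{95}} + 291\right) + 11509 = \left(291 - \frac{61}{95 + 95 \sqrt{95}}\right) + 11509 = 11800 - \frac{61}{95 + 95 \sqrt{95}}$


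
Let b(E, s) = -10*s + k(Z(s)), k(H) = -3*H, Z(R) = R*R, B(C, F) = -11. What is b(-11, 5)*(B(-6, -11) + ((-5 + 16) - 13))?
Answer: 1625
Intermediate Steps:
Z(R) = R**2
b(E, s) = -10*s - 3*s**2
b(-11, 5)*(B(-6, -11) + ((-5 + 16) - 13)) = (5*(-10 - 3*5))*(-11 + ((-5 + 16) - 13)) = (5*(-10 - 15))*(-11 + (11 - 13)) = (5*(-25))*(-11 - 2) = -125*(-13) = 1625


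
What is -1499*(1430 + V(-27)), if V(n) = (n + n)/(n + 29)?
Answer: -2103097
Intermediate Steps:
V(n) = 2*n/(29 + n) (V(n) = (2*n)/(29 + n) = 2*n/(29 + n))
-1499*(1430 + V(-27)) = -1499*(1430 + 2*(-27)/(29 - 27)) = -1499*(1430 + 2*(-27)/2) = -1499*(1430 + 2*(-27)*(½)) = -1499*(1430 - 27) = -1499*1403 = -2103097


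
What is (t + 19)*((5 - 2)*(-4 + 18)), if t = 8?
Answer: 1134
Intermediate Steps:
(t + 19)*((5 - 2)*(-4 + 18)) = (8 + 19)*((5 - 2)*(-4 + 18)) = 27*(3*14) = 27*42 = 1134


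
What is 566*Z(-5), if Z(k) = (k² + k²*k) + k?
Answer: -59430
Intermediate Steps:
Z(k) = k + k² + k³ (Z(k) = (k² + k³) + k = k + k² + k³)
566*Z(-5) = 566*(-5*(1 - 5 + (-5)²)) = 566*(-5*(1 - 5 + 25)) = 566*(-5*21) = 566*(-105) = -59430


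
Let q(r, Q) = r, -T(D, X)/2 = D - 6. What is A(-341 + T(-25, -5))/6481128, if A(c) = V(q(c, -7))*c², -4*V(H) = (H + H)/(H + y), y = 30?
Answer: -2413071/358622416 ≈ -0.0067287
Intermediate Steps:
T(D, X) = 12 - 2*D (T(D, X) = -2*(D - 6) = -2*(-6 + D) = 12 - 2*D)
V(H) = -H/(2*(30 + H)) (V(H) = -(H + H)/(4*(H + 30)) = -2*H/(4*(30 + H)) = -H/(2*(30 + H)))
A(c) = -c³/(60 + 2*c) (A(c) = (-c/(60 + 2*c))*c² = -c³/(60 + 2*c))
A(-341 + T(-25, -5))/6481128 = -(-341 + (12 - 2*(-25)))³/(60 + 2*(-341 + (12 - 2*(-25))))/6481128 = -(-341 + (12 + 50))³/(60 + 2*(-341 + (12 + 50)))*(1/6481128) = -(-341 + 62)³/(60 + 2*(-341 + 62))*(1/6481128) = -1*(-279)³/(60 + 2*(-279))*(1/6481128) = -1*(-21717639)/(60 - 558)*(1/6481128) = -1*(-21717639)/(-498)*(1/6481128) = -1*(-21717639)*(-1/498)*(1/6481128) = -7239213/166*1/6481128 = -2413071/358622416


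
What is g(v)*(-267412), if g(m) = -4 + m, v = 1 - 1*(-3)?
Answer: 0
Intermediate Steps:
v = 4 (v = 1 + 3 = 4)
g(v)*(-267412) = (-4 + 4)*(-267412) = 0*(-267412) = 0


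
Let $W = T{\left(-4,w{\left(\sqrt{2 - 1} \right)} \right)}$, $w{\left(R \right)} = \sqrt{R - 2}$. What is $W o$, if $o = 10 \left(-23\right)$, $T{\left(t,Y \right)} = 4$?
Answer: $-920$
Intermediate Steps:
$w{\left(R \right)} = \sqrt{-2 + R}$
$W = 4$
$o = -230$
$W o = 4 \left(-230\right) = -920$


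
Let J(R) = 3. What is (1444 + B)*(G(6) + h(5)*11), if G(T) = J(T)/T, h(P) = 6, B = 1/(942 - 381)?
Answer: 107741305/1122 ≈ 96026.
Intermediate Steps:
B = 1/561 ≈ 0.0017825
G(T) = 3/T
(1444 + B)*(G(6) + h(5)*11) = (1444 + 1/561)*(3/6 + 6*11) = 810085*(3*(⅙) + 66)/561 = 810085*(½ + 66)/561 = (810085/561)*(133/2) = 107741305/1122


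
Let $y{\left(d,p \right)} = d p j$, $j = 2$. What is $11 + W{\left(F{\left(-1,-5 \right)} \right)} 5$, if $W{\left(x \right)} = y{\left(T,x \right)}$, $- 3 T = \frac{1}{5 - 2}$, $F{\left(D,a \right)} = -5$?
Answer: $\frac{149}{9} \approx 16.556$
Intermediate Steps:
$T = - \frac{1}{9}$ ($T = - \frac{1}{3 \left(5 - 2\right)} = - \frac{1}{3 \cdot 3} = \left(- \frac{1}{3}\right) \frac{1}{3} = - \frac{1}{9} \approx -0.11111$)
$y{\left(d,p \right)} = 2 d p$ ($y{\left(d,p \right)} = d p 2 = 2 d p$)
$W{\left(x \right)} = - \frac{2 x}{9}$ ($W{\left(x \right)} = 2 \left(- \frac{1}{9}\right) x = - \frac{2 x}{9}$)
$11 + W{\left(F{\left(-1,-5 \right)} \right)} 5 = 11 + \left(- \frac{2}{9}\right) \left(-5\right) 5 = 11 + \frac{10}{9} \cdot 5 = 11 + \frac{50}{9} = \frac{149}{9}$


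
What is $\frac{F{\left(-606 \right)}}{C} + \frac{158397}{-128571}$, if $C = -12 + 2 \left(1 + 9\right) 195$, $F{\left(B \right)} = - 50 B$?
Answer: $\frac{91107049}{13885668} \approx 6.5612$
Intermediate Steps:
$C = 3888$ ($C = -12 + 2 \cdot 10 \cdot 195 = -12 + 20 \cdot 195 = -12 + 3900 = 3888$)
$\frac{F{\left(-606 \right)}}{C} + \frac{158397}{-128571} = \frac{\left(-50\right) \left(-606\right)}{3888} + \frac{158397}{-128571} = 30300 \cdot \frac{1}{3888} + 158397 \left(- \frac{1}{128571}\right) = \frac{2525}{324} - \frac{52799}{42857} = \frac{91107049}{13885668}$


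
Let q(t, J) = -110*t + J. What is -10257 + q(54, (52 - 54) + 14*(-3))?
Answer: -16241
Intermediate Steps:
q(t, J) = J - 110*t
-10257 + q(54, (52 - 54) + 14*(-3)) = -10257 + (((52 - 54) + 14*(-3)) - 110*54) = -10257 + ((-2 - 42) - 5940) = -10257 + (-44 - 5940) = -10257 - 5984 = -16241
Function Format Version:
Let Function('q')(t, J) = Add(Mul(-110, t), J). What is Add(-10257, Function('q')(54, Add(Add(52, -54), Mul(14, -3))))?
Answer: -16241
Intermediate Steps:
Function('q')(t, J) = Add(J, Mul(-110, t))
Add(-10257, Function('q')(54, Add(Add(52, -54), Mul(14, -3)))) = Add(-10257, Add(Add(Add(52, -54), Mul(14, -3)), Mul(-110, 54))) = Add(-10257, Add(Add(-2, -42), -5940)) = Add(-10257, Add(-44, -5940)) = Add(-10257, -5984) = -16241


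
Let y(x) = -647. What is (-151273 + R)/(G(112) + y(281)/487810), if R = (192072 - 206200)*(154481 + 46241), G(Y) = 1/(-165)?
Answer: 45652384582565970/118913 ≈ 3.8391e+11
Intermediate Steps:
G(Y) = -1/165
R = -2835800416 (R = -14128*200722 = -2835800416)
(-151273 + R)/(G(112) + y(281)/487810) = (-151273 - 2835800416)/(-1/165 - 647/487810) = -2835951689/(-1/165 - 647*1/487810) = -2835951689/(-1/165 - 647/487810) = -2835951689/(-118913/16097730) = -2835951689*(-16097730/118913) = 45652384582565970/118913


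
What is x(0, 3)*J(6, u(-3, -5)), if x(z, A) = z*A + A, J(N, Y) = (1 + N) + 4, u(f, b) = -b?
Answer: 33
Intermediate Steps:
J(N, Y) = 5 + N
x(z, A) = A + A*z (x(z, A) = A*z + A = A + A*z)
x(0, 3)*J(6, u(-3, -5)) = (3*(1 + 0))*(5 + 6) = (3*1)*11 = 3*11 = 33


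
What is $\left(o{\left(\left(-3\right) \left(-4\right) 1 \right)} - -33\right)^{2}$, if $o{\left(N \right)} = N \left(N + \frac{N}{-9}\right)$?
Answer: $25921$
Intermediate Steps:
$o{\left(N \right)} = \frac{8 N^{2}}{9}$ ($o{\left(N \right)} = N \left(N + N \left(- \frac{1}{9}\right)\right) = N \left(N - \frac{N}{9}\right) = N \frac{8 N}{9} = \frac{8 N^{2}}{9}$)
$\left(o{\left(\left(-3\right) \left(-4\right) 1 \right)} - -33\right)^{2} = \left(\frac{8 \left(\left(-3\right) \left(-4\right) 1\right)^{2}}{9} - -33\right)^{2} = \left(\frac{8 \left(12 \cdot 1\right)^{2}}{9} + 33\right)^{2} = \left(\frac{8 \cdot 12^{2}}{9} + 33\right)^{2} = \left(\frac{8}{9} \cdot 144 + 33\right)^{2} = \left(128 + 33\right)^{2} = 161^{2} = 25921$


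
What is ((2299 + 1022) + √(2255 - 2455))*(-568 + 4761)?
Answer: 13924953 + 41930*I*√2 ≈ 1.3925e+7 + 59298.0*I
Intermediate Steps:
((2299 + 1022) + √(2255 - 2455))*(-568 + 4761) = (3321 + √(-200))*4193 = (3321 + 10*I*√2)*4193 = 13924953 + 41930*I*√2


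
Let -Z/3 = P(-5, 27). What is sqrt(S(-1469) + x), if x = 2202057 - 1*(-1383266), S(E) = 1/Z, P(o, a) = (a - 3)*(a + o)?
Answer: sqrt(62470667941)/132 ≈ 1893.5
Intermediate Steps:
P(o, a) = (-3 + a)*(a + o)
Z = -1584 (Z = -3*(27**2 - 3*27 - 3*(-5) + 27*(-5)) = -3*(729 - 81 + 15 - 135) = -3*528 = -1584)
S(E) = -1/1584 (S(E) = 1/(-1584) = -1/1584)
x = 3585323 (x = 2202057 + 1383266 = 3585323)
sqrt(S(-1469) + x) = sqrt(-1/1584 + 3585323) = sqrt(5679151631/1584) = sqrt(62470667941)/132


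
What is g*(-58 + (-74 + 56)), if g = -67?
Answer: 5092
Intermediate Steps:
g*(-58 + (-74 + 56)) = -67*(-58 + (-74 + 56)) = -67*(-58 - 18) = -67*(-76) = 5092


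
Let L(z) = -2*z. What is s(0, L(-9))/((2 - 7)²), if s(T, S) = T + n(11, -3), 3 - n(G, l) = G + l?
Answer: -⅕ ≈ -0.20000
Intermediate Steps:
n(G, l) = 3 - G - l (n(G, l) = 3 - (G + l) = 3 + (-G - l) = 3 - G - l)
s(T, S) = -5 + T (s(T, S) = T + (3 - 1*11 - 1*(-3)) = T + (3 - 11 + 3) = T - 5 = -5 + T)
s(0, L(-9))/((2 - 7)²) = (-5 + 0)/((2 - 7)²) = -5/((-5)²) = -5/25 = -5*1/25 = -⅕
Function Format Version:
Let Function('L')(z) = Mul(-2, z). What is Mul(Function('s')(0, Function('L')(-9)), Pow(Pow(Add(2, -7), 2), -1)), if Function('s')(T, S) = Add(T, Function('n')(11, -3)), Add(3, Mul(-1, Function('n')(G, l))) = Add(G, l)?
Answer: Rational(-1, 5) ≈ -0.20000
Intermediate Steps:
Function('n')(G, l) = Add(3, Mul(-1, G), Mul(-1, l)) (Function('n')(G, l) = Add(3, Mul(-1, Add(G, l))) = Add(3, Add(Mul(-1, G), Mul(-1, l))) = Add(3, Mul(-1, G), Mul(-1, l)))
Function('s')(T, S) = Add(-5, T) (Function('s')(T, S) = Add(T, Add(3, Mul(-1, 11), Mul(-1, -3))) = Add(T, Add(3, -11, 3)) = Add(T, -5) = Add(-5, T))
Mul(Function('s')(0, Function('L')(-9)), Pow(Pow(Add(2, -7), 2), -1)) = Mul(Add(-5, 0), Pow(Pow(Add(2, -7), 2), -1)) = Mul(-5, Pow(Pow(-5, 2), -1)) = Mul(-5, Pow(25, -1)) = Mul(-5, Rational(1, 25)) = Rational(-1, 5)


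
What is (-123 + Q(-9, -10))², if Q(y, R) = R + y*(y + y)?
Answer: 841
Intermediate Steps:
Q(y, R) = R + 2*y² (Q(y, R) = R + y*(2*y) = R + 2*y²)
(-123 + Q(-9, -10))² = (-123 + (-10 + 2*(-9)²))² = (-123 + (-10 + 2*81))² = (-123 + (-10 + 162))² = (-123 + 152)² = 29² = 841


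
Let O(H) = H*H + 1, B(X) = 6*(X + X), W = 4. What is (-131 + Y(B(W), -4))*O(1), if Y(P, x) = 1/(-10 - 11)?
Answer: -5504/21 ≈ -262.10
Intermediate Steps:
B(X) = 12*X (B(X) = 6*(2*X) = 12*X)
O(H) = 1 + H**2 (O(H) = H**2 + 1 = 1 + H**2)
Y(P, x) = -1/21 (Y(P, x) = 1/(-21) = -1/21)
(-131 + Y(B(W), -4))*O(1) = (-131 - 1/21)*(1 + 1**2) = -2752*(1 + 1)/21 = -2752/21*2 = -5504/21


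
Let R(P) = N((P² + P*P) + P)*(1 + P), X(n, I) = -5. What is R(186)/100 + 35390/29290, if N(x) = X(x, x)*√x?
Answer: 3539/2929 - 187*√69378/20 ≈ -2461.6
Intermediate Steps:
N(x) = -5*√x
R(P) = -5*√(P + 2*P²)*(1 + P) (R(P) = (-5*√((P² + P*P) + P))*(1 + P) = (-5*√((P² + P²) + P))*(1 + P) = (-5*√(2*P² + P))*(1 + P) = (-5*√(P + 2*P²))*(1 + P) = -5*√(P + 2*P²)*(1 + P))
R(186)/100 + 35390/29290 = (5*√(186*(1 + 2*186))*(-1 - 1*186))/100 + 35390/29290 = (5*√(186*(1 + 372))*(-1 - 186))*(1/100) + 35390*(1/29290) = (5*√(186*373)*(-187))*(1/100) + 3539/2929 = (5*√69378*(-187))*(1/100) + 3539/2929 = -935*√69378*(1/100) + 3539/2929 = -187*√69378/20 + 3539/2929 = 3539/2929 - 187*√69378/20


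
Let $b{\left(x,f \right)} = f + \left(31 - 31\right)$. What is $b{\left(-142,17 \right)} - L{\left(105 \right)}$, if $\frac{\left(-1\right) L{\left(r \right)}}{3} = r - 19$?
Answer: $275$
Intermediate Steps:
$b{\left(x,f \right)} = f$ ($b{\left(x,f \right)} = f + 0 = f$)
$L{\left(r \right)} = 57 - 3 r$ ($L{\left(r \right)} = - 3 \left(r - 19\right) = - 3 \left(-19 + r\right) = 57 - 3 r$)
$b{\left(-142,17 \right)} - L{\left(105 \right)} = 17 - \left(57 - 315\right) = 17 - -258 = 17 + 258 = 275$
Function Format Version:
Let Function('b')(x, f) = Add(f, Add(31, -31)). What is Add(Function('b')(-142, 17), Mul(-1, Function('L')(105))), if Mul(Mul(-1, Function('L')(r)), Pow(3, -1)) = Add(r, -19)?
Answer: 275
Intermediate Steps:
Function('b')(x, f) = f (Function('b')(x, f) = Add(f, 0) = f)
Function('L')(r) = Add(57, Mul(-3, r)) (Function('L')(r) = Mul(-3, Add(r, -19)) = Mul(-3, Add(-19, r)) = Add(57, Mul(-3, r)))
Add(Function('b')(-142, 17), Mul(-1, Function('L')(105))) = Add(17, Mul(-1, Add(57, Mul(-3, 105)))) = Add(17, Mul(-1, Add(57, -315))) = Add(17, Mul(-1, -258)) = Add(17, 258) = 275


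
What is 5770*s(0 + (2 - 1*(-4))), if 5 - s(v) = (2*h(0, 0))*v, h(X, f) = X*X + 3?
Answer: -178870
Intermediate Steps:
h(X, f) = 3 + X² (h(X, f) = X² + 3 = 3 + X²)
s(v) = 5 - 6*v (s(v) = 5 - 2*(3 + 0²)*v = 5 - 2*(3 + 0)*v = 5 - 2*3*v = 5 - 6*v)
5770*s(0 + (2 - 1*(-4))) = 5770*(5 - 6*(0 + (2 - 1*(-4)))) = 5770*(5 - 6*(0 + (2 + 4))) = 5770*(5 - 6*(0 + 6)) = 5770*(5 - 6*6) = 5770*(5 - 36) = 5770*(-31) = -178870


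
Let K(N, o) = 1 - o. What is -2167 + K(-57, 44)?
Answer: -2210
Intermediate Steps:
-2167 + K(-57, 44) = -2167 + (1 - 1*44) = -2167 + (1 - 44) = -2167 - 43 = -2210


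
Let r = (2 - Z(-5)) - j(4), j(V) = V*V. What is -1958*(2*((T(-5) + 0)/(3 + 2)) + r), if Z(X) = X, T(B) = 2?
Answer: 80278/5 ≈ 16056.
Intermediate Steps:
j(V) = V²
r = -9 (r = (2 - 1*(-5)) - 1*4² = (2 + 5) - 1*16 = 7 - 16 = -9)
-1958*(2*((T(-5) + 0)/(3 + 2)) + r) = -1958*(2*((2 + 0)/(3 + 2)) - 9) = -1958*(2*(2/5) - 9) = -1958*(2*(2*(⅕)) - 9) = -1958*(2*(⅖) - 9) = -1958*(⅘ - 9) = -1958*(-41/5) = 80278/5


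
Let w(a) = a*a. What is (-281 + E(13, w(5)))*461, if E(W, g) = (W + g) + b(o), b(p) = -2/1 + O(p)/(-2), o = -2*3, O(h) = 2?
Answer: -113406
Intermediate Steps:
w(a) = a²
o = -6
b(p) = -3 (b(p) = -2/1 + 2/(-2) = -2*1 + 2*(-½) = -2 - 1 = -3)
E(W, g) = -3 + W + g (E(W, g) = (W + g) - 3 = -3 + W + g)
(-281 + E(13, w(5)))*461 = (-281 + (-3 + 13 + 5²))*461 = (-281 + (-3 + 13 + 25))*461 = (-281 + 35)*461 = -246*461 = -113406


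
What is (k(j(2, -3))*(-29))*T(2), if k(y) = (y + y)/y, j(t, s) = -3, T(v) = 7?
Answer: -406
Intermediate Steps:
k(y) = 2 (k(y) = (2*y)/y = 2)
(k(j(2, -3))*(-29))*T(2) = (2*(-29))*7 = -58*7 = -406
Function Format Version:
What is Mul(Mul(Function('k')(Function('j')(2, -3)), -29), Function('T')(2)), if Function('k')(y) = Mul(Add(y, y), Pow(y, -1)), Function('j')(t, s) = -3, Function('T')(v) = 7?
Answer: -406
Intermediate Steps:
Function('k')(y) = 2 (Function('k')(y) = Mul(Mul(2, y), Pow(y, -1)) = 2)
Mul(Mul(Function('k')(Function('j')(2, -3)), -29), Function('T')(2)) = Mul(Mul(2, -29), 7) = Mul(-58, 7) = -406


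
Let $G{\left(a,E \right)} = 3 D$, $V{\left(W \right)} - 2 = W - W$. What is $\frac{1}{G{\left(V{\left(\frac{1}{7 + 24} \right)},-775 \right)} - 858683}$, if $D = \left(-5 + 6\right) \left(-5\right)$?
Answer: $- \frac{1}{858698} \approx -1.1646 \cdot 10^{-6}$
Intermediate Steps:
$V{\left(W \right)} = 2$ ($V{\left(W \right)} = 2 + \left(W - W\right) = 2 + 0 = 2$)
$D = -5$ ($D = 1 \left(-5\right) = -5$)
$G{\left(a,E \right)} = -15$ ($G{\left(a,E \right)} = 3 \left(-5\right) = -15$)
$\frac{1}{G{\left(V{\left(\frac{1}{7 + 24} \right)},-775 \right)} - 858683} = \frac{1}{-15 - 858683} = \frac{1}{-858698} = - \frac{1}{858698}$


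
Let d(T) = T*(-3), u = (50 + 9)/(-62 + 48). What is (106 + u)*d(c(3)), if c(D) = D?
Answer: -12825/14 ≈ -916.07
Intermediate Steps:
u = -59/14 (u = 59/(-14) = 59*(-1/14) = -59/14 ≈ -4.2143)
d(T) = -3*T
(106 + u)*d(c(3)) = (106 - 59/14)*(-3*3) = (1425/14)*(-9) = -12825/14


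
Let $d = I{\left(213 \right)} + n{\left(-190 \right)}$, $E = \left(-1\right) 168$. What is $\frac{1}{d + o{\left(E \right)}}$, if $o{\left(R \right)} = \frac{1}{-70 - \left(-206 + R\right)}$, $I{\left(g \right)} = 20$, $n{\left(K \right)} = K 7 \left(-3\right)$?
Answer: $\frac{304}{1219041} \approx 0.00024938$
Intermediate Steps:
$n{\left(K \right)} = - 21 K$ ($n{\left(K \right)} = 7 K \left(-3\right) = - 21 K$)
$E = -168$
$o{\left(R \right)} = \frac{1}{136 - R}$
$d = 4010$ ($d = 20 - -3990 = 20 + 3990 = 4010$)
$\frac{1}{d + o{\left(E \right)}} = \frac{1}{4010 - \frac{1}{-136 - 168}} = \frac{1}{4010 - \frac{1}{-304}} = \frac{1}{4010 - - \frac{1}{304}} = \frac{1}{4010 + \frac{1}{304}} = \frac{1}{\frac{1219041}{304}} = \frac{304}{1219041}$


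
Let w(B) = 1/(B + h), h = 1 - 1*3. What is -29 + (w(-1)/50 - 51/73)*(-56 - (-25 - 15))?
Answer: -96991/5475 ≈ -17.715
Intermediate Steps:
h = -2 (h = 1 - 3 = -2)
w(B) = 1/(-2 + B) (w(B) = 1/(B - 2) = 1/(-2 + B))
-29 + (w(-1)/50 - 51/73)*(-56 - (-25 - 15)) = -29 + (1/(-2 - 1*50) - 51/73)*(-56 - (-25 - 15)) = -29 + ((1/50)/(-3) - 51*1/73)*(-56 - 1*(-40)) = -29 + (-1/3*1/50 - 51/73)*(-56 + 40) = -29 + (-1/150 - 51/73)*(-16) = -29 - 7723/10950*(-16) = -29 + 61784/5475 = -96991/5475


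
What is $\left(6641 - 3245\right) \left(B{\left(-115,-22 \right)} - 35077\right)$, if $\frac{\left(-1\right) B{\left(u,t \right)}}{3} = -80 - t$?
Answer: $-118530588$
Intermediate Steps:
$B{\left(u,t \right)} = 240 + 3 t$ ($B{\left(u,t \right)} = - 3 \left(-80 - t\right) = 240 + 3 t$)
$\left(6641 - 3245\right) \left(B{\left(-115,-22 \right)} - 35077\right) = \left(6641 - 3245\right) \left(\left(240 + 3 \left(-22\right)\right) - 35077\right) = 3396 \left(\left(240 - 66\right) - 35077\right) = 3396 \left(174 - 35077\right) = 3396 \left(-34903\right) = -118530588$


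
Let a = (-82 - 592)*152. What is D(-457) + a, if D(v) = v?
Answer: -102905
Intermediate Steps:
a = -102448 (a = -674*152 = -102448)
D(-457) + a = -457 - 102448 = -102905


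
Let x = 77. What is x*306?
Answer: 23562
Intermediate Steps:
x*306 = 77*306 = 23562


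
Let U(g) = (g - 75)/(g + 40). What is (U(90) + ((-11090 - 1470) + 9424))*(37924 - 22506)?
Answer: -48349069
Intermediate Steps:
U(g) = (-75 + g)/(40 + g)
(U(90) + ((-11090 - 1470) + 9424))*(37924 - 22506) = ((-75 + 90)/(40 + 90) + ((-11090 - 1470) + 9424))*(37924 - 22506) = (15/130 + (-12560 + 9424))*15418 = ((1/130)*15 - 3136)*15418 = (3/26 - 3136)*15418 = -81533/26*15418 = -48349069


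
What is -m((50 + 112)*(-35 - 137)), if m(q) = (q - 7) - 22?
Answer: 27893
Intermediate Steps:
m(q) = -29 + q (m(q) = (-7 + q) - 22 = -29 + q)
-m((50 + 112)*(-35 - 137)) = -(-29 + (50 + 112)*(-35 - 137)) = -(-29 + 162*(-172)) = -(-29 - 27864) = -1*(-27893) = 27893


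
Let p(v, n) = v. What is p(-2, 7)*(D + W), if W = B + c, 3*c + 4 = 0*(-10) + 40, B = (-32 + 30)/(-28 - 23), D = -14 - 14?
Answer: 1628/51 ≈ 31.922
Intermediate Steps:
D = -28
B = 2/51 (B = -2/(-51) = -2*(-1/51) = 2/51 ≈ 0.039216)
c = 12 (c = -4/3 + (0*(-10) + 40)/3 = -4/3 + (0 + 40)/3 = -4/3 + (1/3)*40 = -4/3 + 40/3 = 12)
W = 614/51 (W = 2/51 + 12 = 614/51 ≈ 12.039)
p(-2, 7)*(D + W) = -2*(-28 + 614/51) = -2*(-814/51) = 1628/51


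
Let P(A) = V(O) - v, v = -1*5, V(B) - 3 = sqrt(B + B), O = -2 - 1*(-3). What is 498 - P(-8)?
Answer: 490 - sqrt(2) ≈ 488.59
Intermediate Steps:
O = 1 (O = -2 + 3 = 1)
V(B) = 3 + sqrt(2)*sqrt(B) (V(B) = 3 + sqrt(B + B) = 3 + sqrt(2*B) = 3 + sqrt(2)*sqrt(B))
v = -5
P(A) = 8 + sqrt(2) (P(A) = (3 + sqrt(2)*sqrt(1)) - 1*(-5) = (3 + sqrt(2)*1) + 5 = (3 + sqrt(2)) + 5 = 8 + sqrt(2))
498 - P(-8) = 498 - (8 + sqrt(2)) = 498 + (-8 - sqrt(2)) = 490 - sqrt(2)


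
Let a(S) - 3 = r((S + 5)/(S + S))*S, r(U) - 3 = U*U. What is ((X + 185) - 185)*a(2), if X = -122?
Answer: -7381/4 ≈ -1845.3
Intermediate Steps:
r(U) = 3 + U² (r(U) = 3 + U*U = 3 + U²)
a(S) = 3 + S*(3 + (5 + S)²/(4*S²)) (a(S) = 3 + (3 + ((S + 5)/(S + S))²)*S = 3 + (3 + ((5 + S)/((2*S)))²)*S = 3 + (3 + ((5 + S)*(1/(2*S)))²)*S = 3 + (3 + ((5 + S)/(2*S))²)*S = 3 + (3 + (5 + S)²/(4*S²))*S = 3 + S*(3 + (5 + S)²/(4*S²)))
((X + 185) - 185)*a(2) = ((-122 + 185) - 185)*((¼)*(25 + 13*2² + 22*2)/2) = (63 - 185)*((¼)*(½)*(25 + 13*4 + 44)) = -61*(25 + 52 + 44)/(2*2) = -61*121/(2*2) = -122*121/8 = -7381/4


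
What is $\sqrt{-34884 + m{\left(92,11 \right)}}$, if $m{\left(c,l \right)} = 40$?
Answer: $2 i \sqrt{8711} \approx 186.67 i$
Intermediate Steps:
$\sqrt{-34884 + m{\left(92,11 \right)}} = \sqrt{-34884 + 40} = \sqrt{-34844} = 2 i \sqrt{8711}$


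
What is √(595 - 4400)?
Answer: I*√3805 ≈ 61.685*I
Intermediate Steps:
√(595 - 4400) = √(-3805) = I*√3805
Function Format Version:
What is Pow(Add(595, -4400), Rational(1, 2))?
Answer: Mul(I, Pow(3805, Rational(1, 2))) ≈ Mul(61.685, I)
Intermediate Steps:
Pow(Add(595, -4400), Rational(1, 2)) = Pow(-3805, Rational(1, 2)) = Mul(I, Pow(3805, Rational(1, 2)))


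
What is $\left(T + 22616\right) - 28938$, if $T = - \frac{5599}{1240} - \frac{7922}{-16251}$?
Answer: $- \frac{127477305349}{20151240} \approx -6326.0$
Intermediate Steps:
$T = - \frac{81166069}{20151240}$ ($T = \left(-5599\right) \frac{1}{1240} - - \frac{7922}{16251} = - \frac{5599}{1240} + \frac{7922}{16251} = - \frac{81166069}{20151240} \approx -4.0278$)
$\left(T + 22616\right) - 28938 = \left(- \frac{81166069}{20151240} + 22616\right) - 28938 = \frac{455659277771}{20151240} - 28938 = - \frac{127477305349}{20151240}$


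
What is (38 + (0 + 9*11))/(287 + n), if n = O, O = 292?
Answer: 137/579 ≈ 0.23661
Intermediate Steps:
n = 292
(38 + (0 + 9*11))/(287 + n) = (38 + (0 + 9*11))/(287 + 292) = (38 + (0 + 99))/579 = (38 + 99)*(1/579) = 137*(1/579) = 137/579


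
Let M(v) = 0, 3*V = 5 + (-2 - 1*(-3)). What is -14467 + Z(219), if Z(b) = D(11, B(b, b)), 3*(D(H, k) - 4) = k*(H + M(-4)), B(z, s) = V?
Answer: -43367/3 ≈ -14456.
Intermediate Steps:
V = 2 (V = (5 + (-2 - 1*(-3)))/3 = (5 + (-2 + 3))/3 = (5 + 1)/3 = (⅓)*6 = 2)
B(z, s) = 2
D(H, k) = 4 + H*k/3 (D(H, k) = 4 + (k*(H + 0))/3 = 4 + (k*H)/3 = 4 + (H*k)/3 = 4 + H*k/3)
Z(b) = 34/3 (Z(b) = 4 + (⅓)*11*2 = 4 + 22/3 = 34/3)
-14467 + Z(219) = -14467 + 34/3 = -43367/3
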